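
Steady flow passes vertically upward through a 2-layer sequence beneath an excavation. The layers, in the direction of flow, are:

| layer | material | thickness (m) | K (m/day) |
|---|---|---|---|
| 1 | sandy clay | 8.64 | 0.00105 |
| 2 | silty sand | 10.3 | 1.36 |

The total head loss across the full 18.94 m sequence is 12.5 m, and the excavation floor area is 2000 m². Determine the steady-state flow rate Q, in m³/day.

3.04

Flow is perpendicular to layering, so the layers act in series and the equivalent K is the thickness-weighted harmonic mean.
Total thickness L = 8.64 + 10.3 = 18.94 m.
Σ(b_i/K_i) = 8.64/0.00105 + 10.3/1.36 = 8236 d.
K_eq = L / Σ(b_i/K_i) = 18.94 / 8236 = 0.002300 m/day.
Q = K_eq · A · (Δh/L) = 0.002300 × 2000 × (12.5/18.94) = 3.035 m³/day.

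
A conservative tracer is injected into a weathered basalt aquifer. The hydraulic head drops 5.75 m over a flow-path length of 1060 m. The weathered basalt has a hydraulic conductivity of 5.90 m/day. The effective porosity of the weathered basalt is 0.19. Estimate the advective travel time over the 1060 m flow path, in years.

17.2

Hydraulic gradient i = Δh / L = 5.75 / 1060 = 0.005425.
Darcy flux q = K · i = 5.900 × 0.005425 = 0.03200 m/day.
Seepage velocity v = q / n_e = 0.03200 / 0.19 = 0.1684 m/day.
Travel time t = L / v = 1060 / 0.1684 = 6293 days = 17.23 years.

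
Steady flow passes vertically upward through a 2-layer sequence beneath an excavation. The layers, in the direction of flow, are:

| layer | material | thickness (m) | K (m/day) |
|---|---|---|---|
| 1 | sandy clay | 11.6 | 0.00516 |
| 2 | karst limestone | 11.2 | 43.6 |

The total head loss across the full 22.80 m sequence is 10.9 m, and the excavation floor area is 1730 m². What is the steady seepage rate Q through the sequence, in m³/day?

Flow is perpendicular to layering, so the layers act in series and the equivalent K is the thickness-weighted harmonic mean.
Total thickness L = 11.6 + 11.2 = 22.80 m.
Σ(b_i/K_i) = 11.6/0.00516 + 11.2/43.6 = 2248 d.
K_eq = L / Σ(b_i/K_i) = 22.80 / 2248 = 0.01014 m/day.
Q = K_eq · A · (Δh/L) = 0.01014 × 1730 × (10.9/22.80) = 8.387 m³/day.

8.39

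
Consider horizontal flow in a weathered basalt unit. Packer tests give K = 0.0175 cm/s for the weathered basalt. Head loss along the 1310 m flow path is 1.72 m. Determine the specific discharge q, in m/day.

Convert K: 0.0175 cm/s × 864 = 15.12 m/day.
Hydraulic gradient i = Δh / L = 1.72 / 1310 = 0.001313.
Specific discharge q = K · i = 15.12 × 0.001313 = 0.01985 m/day.

0.0199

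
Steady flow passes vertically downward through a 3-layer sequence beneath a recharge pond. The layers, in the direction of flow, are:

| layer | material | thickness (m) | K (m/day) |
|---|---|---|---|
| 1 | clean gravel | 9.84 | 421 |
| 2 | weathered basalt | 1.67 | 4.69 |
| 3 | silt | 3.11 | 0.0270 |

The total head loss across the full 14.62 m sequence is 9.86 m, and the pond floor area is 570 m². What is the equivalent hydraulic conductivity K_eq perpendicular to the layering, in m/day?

0.127

Flow is perpendicular to layering, so the layers act in series and the equivalent K is the thickness-weighted harmonic mean.
Total thickness L = 9.84 + 1.67 + 3.11 = 14.62 m.
Σ(b_i/K_i) = 9.84/421 + 1.67/4.69 + 3.11/0.0270 = 115.6 d.
K_eq = L / Σ(b_i/K_i) = 14.62 / 115.6 = 0.1265 m/day.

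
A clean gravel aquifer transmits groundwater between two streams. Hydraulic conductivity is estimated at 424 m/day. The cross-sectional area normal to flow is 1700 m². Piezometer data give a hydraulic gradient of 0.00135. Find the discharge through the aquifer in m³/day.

Hydraulic gradient i = 0.00135.
Darcy's law: Q = K · A · i = 424.0 × 1700 × 0.001350 = 973.1 m³/day.

973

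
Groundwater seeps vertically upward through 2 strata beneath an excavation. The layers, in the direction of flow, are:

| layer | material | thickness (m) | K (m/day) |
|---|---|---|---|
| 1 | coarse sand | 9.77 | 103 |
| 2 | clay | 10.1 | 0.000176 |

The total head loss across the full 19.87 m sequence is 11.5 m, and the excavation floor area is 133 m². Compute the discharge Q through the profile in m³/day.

0.0267

Flow is perpendicular to layering, so the layers act in series and the equivalent K is the thickness-weighted harmonic mean.
Total thickness L = 9.77 + 10.1 = 19.87 m.
Σ(b_i/K_i) = 9.77/103 + 10.1/0.000176 = 57386 d.
K_eq = L / Σ(b_i/K_i) = 19.87 / 57386 = 0.0003462 m/day.
Q = K_eq · A · (Δh/L) = 0.0003462 × 133 × (11.5/19.87) = 0.02665 m³/day.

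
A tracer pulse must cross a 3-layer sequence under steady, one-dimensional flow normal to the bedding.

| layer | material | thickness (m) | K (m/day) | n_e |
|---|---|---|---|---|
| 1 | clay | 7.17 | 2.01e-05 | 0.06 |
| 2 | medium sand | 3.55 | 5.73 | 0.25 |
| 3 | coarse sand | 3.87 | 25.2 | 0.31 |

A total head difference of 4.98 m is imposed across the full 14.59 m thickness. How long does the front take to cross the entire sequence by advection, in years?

With flow normal to the layers, continuity requires the same specific discharge q through every layer.
Σ(b_i/K_i) = 7.17/2.01e-05 + 3.55/5.73 + 3.87/25.2 = 3.567e+05 d.
q = Δh / Σ(b_i/K_i) = 4.98 / 3.567e+05 = 1.396e-05 m/day.
In each layer the seepage velocity is v_i = q/n_i, so the layer transit time is t_i = b_i·n_i / q:
  layer 1 (clay): t_1 = 7.17 × 0.06 / 1.396e-05 = 30815 d
  layer 2 (medium sand): t_2 = 3.55 × 0.25 / 1.396e-05 = 63572 d
  layer 3 (coarse sand): t_3 = 3.87 × 0.31 / 1.396e-05 = 85934 d
Total t = Σ t_i = 1.803e+05 days = 493.7 years.

494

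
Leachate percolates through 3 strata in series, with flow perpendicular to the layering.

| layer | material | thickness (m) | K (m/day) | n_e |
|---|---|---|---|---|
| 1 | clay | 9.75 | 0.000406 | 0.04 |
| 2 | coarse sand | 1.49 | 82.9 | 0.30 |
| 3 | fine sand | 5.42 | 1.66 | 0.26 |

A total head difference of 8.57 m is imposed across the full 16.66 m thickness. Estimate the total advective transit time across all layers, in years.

17.2

With flow normal to the layers, continuity requires the same specific discharge q through every layer.
Σ(b_i/K_i) = 9.75/0.000406 + 1.49/82.9 + 5.42/1.66 = 24018 d.
q = Δh / Σ(b_i/K_i) = 8.57 / 24018 = 0.0003568 m/day.
In each layer the seepage velocity is v_i = q/n_i, so the layer transit time is t_i = b_i·n_i / q:
  layer 1 (clay): t_1 = 9.75 × 0.04 / 0.0003568 = 1093 d
  layer 2 (coarse sand): t_2 = 1.49 × 0.30 / 0.0003568 = 1253 d
  layer 3 (fine sand): t_3 = 5.42 × 0.26 / 0.0003568 = 3949 d
Total t = Σ t_i = 6295 days = 17.24 years.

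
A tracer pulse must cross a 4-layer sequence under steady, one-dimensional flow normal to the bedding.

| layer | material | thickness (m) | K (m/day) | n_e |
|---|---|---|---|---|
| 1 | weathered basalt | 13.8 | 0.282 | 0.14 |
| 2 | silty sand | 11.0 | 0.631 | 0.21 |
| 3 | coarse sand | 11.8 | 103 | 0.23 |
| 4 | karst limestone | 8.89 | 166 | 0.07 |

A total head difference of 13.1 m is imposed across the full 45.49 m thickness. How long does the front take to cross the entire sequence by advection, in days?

With flow normal to the layers, continuity requires the same specific discharge q through every layer.
Σ(b_i/K_i) = 13.8/0.282 + 11.0/0.631 + 11.8/103 + 8.89/166 = 66.54 d.
q = Δh / Σ(b_i/K_i) = 13.1 / 66.54 = 0.1969 m/day.
In each layer the seepage velocity is v_i = q/n_i, so the layer transit time is t_i = b_i·n_i / q:
  layer 1 (weathered basalt): t_1 = 13.8 × 0.14 / 0.1969 = 9.813 d
  layer 2 (silty sand): t_2 = 11.0 × 0.21 / 0.1969 = 11.73 d
  layer 3 (coarse sand): t_3 = 11.8 × 0.23 / 0.1969 = 13.78 d
  layer 4 (karst limestone): t_4 = 8.89 × 0.07 / 0.1969 = 3.161 d
Total t = Σ t_i = 38.49 days.

38.5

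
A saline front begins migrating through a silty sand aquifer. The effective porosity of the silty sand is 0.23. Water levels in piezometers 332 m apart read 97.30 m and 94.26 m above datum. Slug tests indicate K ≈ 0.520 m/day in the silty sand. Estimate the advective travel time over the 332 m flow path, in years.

Hydraulic gradient i = (97.30 − 94.26) / 332 = 3.04 / 332 = 0.009157.
Darcy flux q = K · i = 0.5200 × 0.009157 = 0.004761 m/day.
Seepage velocity v = q / n_e = 0.004761 / 0.23 = 0.02070 m/day.
Travel time t = L / v = 332 / 0.02070 = 16037 days = 43.91 years.

43.9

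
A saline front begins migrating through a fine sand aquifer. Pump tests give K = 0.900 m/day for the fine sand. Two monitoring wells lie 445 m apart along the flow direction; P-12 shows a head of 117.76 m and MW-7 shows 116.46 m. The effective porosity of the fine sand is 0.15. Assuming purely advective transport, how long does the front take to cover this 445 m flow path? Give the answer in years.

Hydraulic gradient i = (117.76 − 116.46) / 445 = 1.3 / 445 = 0.002921.
Darcy flux q = K · i = 0.9000 × 0.002921 = 0.002629 m/day.
Seepage velocity v = q / n_e = 0.002629 / 0.15 = 0.01753 m/day.
Travel time t = L / v = 445 / 0.01753 = 25388 days = 69.51 years.

69.5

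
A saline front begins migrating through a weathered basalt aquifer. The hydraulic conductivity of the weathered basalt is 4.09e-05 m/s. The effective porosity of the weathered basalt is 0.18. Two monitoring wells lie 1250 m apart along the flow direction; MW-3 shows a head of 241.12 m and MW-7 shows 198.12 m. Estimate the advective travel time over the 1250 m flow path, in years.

5.07

Convert K: 4.09e-05 m/s × 86400 = 3.534 m/day.
Hydraulic gradient i = (241.12 − 198.12) / 1250 = 43 / 1250 = 0.03440.
Darcy flux q = K · i = 3.534 × 0.03440 = 0.1216 m/day.
Seepage velocity v = q / n_e = 0.1216 / 0.18 = 0.6753 m/day.
Travel time t = L / v = 1250 / 0.6753 = 1851 days = 5.068 years.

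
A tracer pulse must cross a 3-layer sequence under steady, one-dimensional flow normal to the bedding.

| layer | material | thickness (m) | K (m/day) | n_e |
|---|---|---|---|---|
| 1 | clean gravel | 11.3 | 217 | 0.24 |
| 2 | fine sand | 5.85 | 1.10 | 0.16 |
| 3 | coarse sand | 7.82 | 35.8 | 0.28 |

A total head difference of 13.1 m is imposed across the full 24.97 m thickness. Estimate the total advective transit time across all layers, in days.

With flow normal to the layers, continuity requires the same specific discharge q through every layer.
Σ(b_i/K_i) = 11.3/217 + 5.85/1.10 + 7.82/35.8 = 5.589 d.
q = Δh / Σ(b_i/K_i) = 13.1 / 5.589 = 2.344 m/day.
In each layer the seepage velocity is v_i = q/n_i, so the layer transit time is t_i = b_i·n_i / q:
  layer 1 (clean gravel): t_1 = 11.3 × 0.24 / 2.344 = 1.157 d
  layer 2 (fine sand): t_2 = 5.85 × 0.16 / 2.344 = 0.3993 d
  layer 3 (coarse sand): t_3 = 7.82 × 0.28 / 2.344 = 0.9341 d
Total t = Σ t_i = 2.490 days.

2.49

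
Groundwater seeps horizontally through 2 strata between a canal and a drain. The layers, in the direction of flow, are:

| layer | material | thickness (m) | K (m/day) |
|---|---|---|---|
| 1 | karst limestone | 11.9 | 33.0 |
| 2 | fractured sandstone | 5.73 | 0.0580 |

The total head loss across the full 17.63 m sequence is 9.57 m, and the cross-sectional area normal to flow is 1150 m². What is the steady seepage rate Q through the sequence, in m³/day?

111

Flow is perpendicular to layering, so the layers act in series and the equivalent K is the thickness-weighted harmonic mean.
Total thickness L = 11.9 + 5.73 = 17.63 m.
Σ(b_i/K_i) = 11.9/33.0 + 5.73/0.0580 = 99.15 d.
K_eq = L / Σ(b_i/K_i) = 17.63 / 99.15 = 0.1778 m/day.
Q = K_eq · A · (Δh/L) = 0.1778 × 1150 × (9.57/17.63) = 111.0 m³/day.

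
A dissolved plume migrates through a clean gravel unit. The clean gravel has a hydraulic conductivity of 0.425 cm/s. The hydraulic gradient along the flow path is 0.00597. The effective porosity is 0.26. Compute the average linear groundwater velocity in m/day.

Convert K: 0.425 cm/s × 864 = 367.2 m/day.
Hydraulic gradient i = 0.00597.
Darcy flux q = K · i = 367.2 × 0.005970 = 2.192 m/day.
Seepage velocity v = q / n_e = 2.192 / 0.26 = 8.431 m/day.

8.43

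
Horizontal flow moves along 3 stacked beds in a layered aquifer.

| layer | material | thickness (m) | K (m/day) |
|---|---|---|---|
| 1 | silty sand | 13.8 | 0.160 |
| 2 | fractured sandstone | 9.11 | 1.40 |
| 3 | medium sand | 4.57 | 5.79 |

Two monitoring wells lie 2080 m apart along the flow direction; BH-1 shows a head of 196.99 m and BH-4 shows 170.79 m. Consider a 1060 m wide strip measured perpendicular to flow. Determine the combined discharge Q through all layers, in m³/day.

553

Flow is parallel to layering, so each bed carries its own Darcy discharge and the transmissivities add.
Σ(K_i·b_i) = 0.160×13.8 + 1.40×9.11 + 5.79×4.57 = 41.42 m²/day.
Hydraulic gradient i = (196.99 − 170.79) / 2080 = 26.2 / 2080 = 0.01260.
Q = Σ(K_i·b_i) · W · i = 41.42 × 1060 × 0.01260 = 553.1 m³/day.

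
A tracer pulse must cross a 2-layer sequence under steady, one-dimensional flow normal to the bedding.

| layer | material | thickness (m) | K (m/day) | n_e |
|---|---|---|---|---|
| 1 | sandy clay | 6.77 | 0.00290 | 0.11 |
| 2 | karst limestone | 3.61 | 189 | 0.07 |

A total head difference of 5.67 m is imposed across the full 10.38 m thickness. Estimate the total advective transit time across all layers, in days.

411

With flow normal to the layers, continuity requires the same specific discharge q through every layer.
Σ(b_i/K_i) = 6.77/0.00290 + 3.61/189 = 2335 d.
q = Δh / Σ(b_i/K_i) = 5.67 / 2335 = 0.002429 m/day.
In each layer the seepage velocity is v_i = q/n_i, so the layer transit time is t_i = b_i·n_i / q:
  layer 1 (sandy clay): t_1 = 6.77 × 0.11 / 0.002429 = 306.6 d
  layer 2 (karst limestone): t_2 = 3.61 × 0.07 / 0.002429 = 104.0 d
Total t = Σ t_i = 410.7 days.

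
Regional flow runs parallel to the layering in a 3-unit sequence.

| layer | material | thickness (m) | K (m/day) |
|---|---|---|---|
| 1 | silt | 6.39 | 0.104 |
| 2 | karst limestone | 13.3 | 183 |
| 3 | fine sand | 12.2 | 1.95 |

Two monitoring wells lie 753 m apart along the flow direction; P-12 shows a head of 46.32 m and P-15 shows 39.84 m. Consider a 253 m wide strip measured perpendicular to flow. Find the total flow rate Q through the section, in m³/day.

Flow is parallel to layering, so each bed carries its own Darcy discharge and the transmissivities add.
Σ(K_i·b_i) = 0.104×6.39 + 183×13.3 + 1.95×12.2 = 2458 m²/day.
Hydraulic gradient i = (46.32 − 39.84) / 753 = 6.48 / 753 = 0.008606.
Q = Σ(K_i·b_i) · W · i = 2458 × 253 × 0.008606 = 5352 m³/day.

5350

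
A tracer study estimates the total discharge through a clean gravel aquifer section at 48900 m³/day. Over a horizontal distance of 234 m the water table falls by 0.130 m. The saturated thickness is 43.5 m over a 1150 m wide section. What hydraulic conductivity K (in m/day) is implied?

1760

Cross-sectional area A = 1150 × 43.5 = 50025 m².
Hydraulic gradient i = Δh / L = 0.130 / 234 = 0.0005556.
From Q = K·A·i, K = Q / (A·i) = 48900 / (50025 × 0.0005556) = 1760 m/day.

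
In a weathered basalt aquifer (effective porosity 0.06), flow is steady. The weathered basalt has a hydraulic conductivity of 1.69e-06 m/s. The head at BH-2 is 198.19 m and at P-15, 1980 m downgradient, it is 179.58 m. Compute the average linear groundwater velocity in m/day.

0.0229

Convert K: 1.69e-06 m/s × 86400 = 0.1460 m/day.
Hydraulic gradient i = (198.19 − 179.58) / 1980 = 18.61 / 1980 = 0.009399.
Darcy flux q = K · i = 0.1460 × 0.009399 = 0.001372 m/day.
Seepage velocity v = q / n_e = 0.001372 / 0.06 = 0.02287 m/day.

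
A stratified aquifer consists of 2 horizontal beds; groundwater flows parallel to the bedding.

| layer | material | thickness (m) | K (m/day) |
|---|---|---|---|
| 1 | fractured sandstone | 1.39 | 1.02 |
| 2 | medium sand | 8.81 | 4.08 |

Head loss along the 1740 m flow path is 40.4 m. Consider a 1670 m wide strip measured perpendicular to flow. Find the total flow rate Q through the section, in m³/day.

Flow is parallel to layering, so each bed carries its own Darcy discharge and the transmissivities add.
Σ(K_i·b_i) = 1.02×1.39 + 4.08×8.81 = 37.36 m²/day.
Hydraulic gradient i = Δh / L = 40.4 / 1740 = 0.02322.
Q = Σ(K_i·b_i) · W · i = 37.36 × 1670 × 0.02322 = 1449 m³/day.

1450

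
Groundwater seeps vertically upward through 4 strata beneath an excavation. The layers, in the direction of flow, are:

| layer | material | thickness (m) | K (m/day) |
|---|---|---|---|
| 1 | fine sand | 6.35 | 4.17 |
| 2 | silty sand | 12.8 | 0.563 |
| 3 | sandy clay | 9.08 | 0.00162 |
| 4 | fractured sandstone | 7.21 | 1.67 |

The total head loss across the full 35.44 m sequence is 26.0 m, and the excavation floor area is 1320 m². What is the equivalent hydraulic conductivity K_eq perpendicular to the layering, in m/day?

Flow is perpendicular to layering, so the layers act in series and the equivalent K is the thickness-weighted harmonic mean.
Total thickness L = 6.35 + 12.8 + 9.08 + 7.21 = 35.44 m.
Σ(b_i/K_i) = 6.35/4.17 + 12.8/0.563 + 9.08/0.00162 + 7.21/1.67 = 5634 d.
K_eq = L / Σ(b_i/K_i) = 35.44 / 5634 = 0.006291 m/day.

0.00629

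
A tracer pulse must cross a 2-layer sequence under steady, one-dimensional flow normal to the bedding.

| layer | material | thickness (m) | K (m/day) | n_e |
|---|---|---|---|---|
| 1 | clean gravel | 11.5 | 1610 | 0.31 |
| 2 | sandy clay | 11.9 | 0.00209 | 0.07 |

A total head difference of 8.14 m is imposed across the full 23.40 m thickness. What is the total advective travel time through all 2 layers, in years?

With flow normal to the layers, continuity requires the same specific discharge q through every layer.
Σ(b_i/K_i) = 11.5/1610 + 11.9/0.00209 = 5694 d.
q = Δh / Σ(b_i/K_i) = 8.14 / 5694 = 0.001430 m/day.
In each layer the seepage velocity is v_i = q/n_i, so the layer transit time is t_i = b_i·n_i / q:
  layer 1 (clean gravel): t_1 = 11.5 × 0.31 / 0.001430 = 2494 d
  layer 2 (sandy clay): t_2 = 11.9 × 0.07 / 0.001430 = 582.7 d
Total t = Σ t_i = 3076 days = 8.423 years.

8.42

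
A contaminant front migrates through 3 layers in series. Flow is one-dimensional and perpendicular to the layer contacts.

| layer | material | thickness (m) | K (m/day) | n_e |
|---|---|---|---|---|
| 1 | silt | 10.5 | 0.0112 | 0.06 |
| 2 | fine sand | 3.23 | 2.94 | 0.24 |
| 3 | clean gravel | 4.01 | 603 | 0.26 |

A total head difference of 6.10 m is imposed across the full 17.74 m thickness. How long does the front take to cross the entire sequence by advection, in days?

With flow normal to the layers, continuity requires the same specific discharge q through every layer.
Σ(b_i/K_i) = 10.5/0.0112 + 3.23/2.94 + 4.01/603 = 938.6 d.
q = Δh / Σ(b_i/K_i) = 6.10 / 938.6 = 0.006499 m/day.
In each layer the seepage velocity is v_i = q/n_i, so the layer transit time is t_i = b_i·n_i / q:
  layer 1 (silt): t_1 = 10.5 × 0.06 / 0.006499 = 96.94 d
  layer 2 (fine sand): t_2 = 3.23 × 0.24 / 0.006499 = 119.3 d
  layer 3 (clean gravel): t_3 = 4.01 × 0.26 / 0.006499 = 160.4 d
Total t = Σ t_i = 376.6 days.

377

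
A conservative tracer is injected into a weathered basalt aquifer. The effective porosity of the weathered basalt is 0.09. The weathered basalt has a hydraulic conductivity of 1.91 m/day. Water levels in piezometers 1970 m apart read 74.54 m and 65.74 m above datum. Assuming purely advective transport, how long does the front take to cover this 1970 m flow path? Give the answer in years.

Hydraulic gradient i = (74.54 − 65.74) / 1970 = 8.8 / 1970 = 0.004467.
Darcy flux q = K · i = 1.910 × 0.004467 = 0.008532 m/day.
Seepage velocity v = q / n_e = 0.008532 / 0.09 = 0.09480 m/day.
Travel time t = L / v = 1970 / 0.09480 = 20781 days = 56.89 years.

56.9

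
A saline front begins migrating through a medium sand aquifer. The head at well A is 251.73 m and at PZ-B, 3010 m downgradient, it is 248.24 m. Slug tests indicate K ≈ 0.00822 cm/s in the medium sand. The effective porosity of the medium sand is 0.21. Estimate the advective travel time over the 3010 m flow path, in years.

210

Convert K: 0.00822 cm/s × 864 = 7.102 m/day.
Hydraulic gradient i = (251.73 − 248.24) / 3010 = 3.49 / 3010 = 0.001159.
Darcy flux q = K · i = 7.102 × 0.001159 = 0.008235 m/day.
Seepage velocity v = q / n_e = 0.008235 / 0.21 = 0.03921 m/day.
Travel time t = L / v = 3010 / 0.03921 = 76761 days = 210.2 years.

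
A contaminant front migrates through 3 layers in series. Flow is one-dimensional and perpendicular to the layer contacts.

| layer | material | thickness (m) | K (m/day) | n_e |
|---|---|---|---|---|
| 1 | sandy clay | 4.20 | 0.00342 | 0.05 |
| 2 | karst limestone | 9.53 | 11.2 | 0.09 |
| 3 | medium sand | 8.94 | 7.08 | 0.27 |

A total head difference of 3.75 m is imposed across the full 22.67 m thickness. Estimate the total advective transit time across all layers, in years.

With flow normal to the layers, continuity requires the same specific discharge q through every layer.
Σ(b_i/K_i) = 4.20/0.00342 + 9.53/11.2 + 8.94/7.08 = 1230 d.
q = Δh / Σ(b_i/K_i) = 3.75 / 1230 = 0.003048 m/day.
In each layer the seepage velocity is v_i = q/n_i, so the layer transit time is t_i = b_i·n_i / q:
  layer 1 (sandy clay): t_1 = 4.20 × 0.05 / 0.003048 = 68.89 d
  layer 2 (karst limestone): t_2 = 9.53 × 0.09 / 0.003048 = 281.4 d
  layer 3 (medium sand): t_3 = 8.94 × 0.27 / 0.003048 = 791.8 d
Total t = Σ t_i = 1142 days = 3.127 years.

3.13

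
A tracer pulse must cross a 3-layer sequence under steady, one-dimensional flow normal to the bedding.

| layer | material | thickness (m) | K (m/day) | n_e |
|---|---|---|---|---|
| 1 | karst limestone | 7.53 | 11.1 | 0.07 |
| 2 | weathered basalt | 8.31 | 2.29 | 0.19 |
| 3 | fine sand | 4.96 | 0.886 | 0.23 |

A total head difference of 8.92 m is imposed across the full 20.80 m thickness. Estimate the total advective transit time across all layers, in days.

3.61

With flow normal to the layers, continuity requires the same specific discharge q through every layer.
Σ(b_i/K_i) = 7.53/11.1 + 8.31/2.29 + 4.96/0.886 = 9.905 d.
q = Δh / Σ(b_i/K_i) = 8.92 / 9.905 = 0.9005 m/day.
In each layer the seepage velocity is v_i = q/n_i, so the layer transit time is t_i = b_i·n_i / q:
  layer 1 (karst limestone): t_1 = 7.53 × 0.07 / 0.9005 = 0.5853 d
  layer 2 (weathered basalt): t_2 = 8.31 × 0.19 / 0.9005 = 1.753 d
  layer 3 (fine sand): t_3 = 4.96 × 0.23 / 0.9005 = 1.267 d
Total t = Σ t_i = 3.605 days.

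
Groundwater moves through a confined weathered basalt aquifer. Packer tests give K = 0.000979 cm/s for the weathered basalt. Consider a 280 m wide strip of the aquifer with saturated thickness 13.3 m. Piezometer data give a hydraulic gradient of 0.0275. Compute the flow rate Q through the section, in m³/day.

86.6

Convert K: 0.000979 cm/s × 864 = 0.8459 m/day.
Cross-sectional area A = 280 × 13.3 = 3724 m².
Hydraulic gradient i = 0.0275.
Darcy's law: Q = K · A · i = 0.8459 × 3724 × 0.02750 = 86.62 m³/day.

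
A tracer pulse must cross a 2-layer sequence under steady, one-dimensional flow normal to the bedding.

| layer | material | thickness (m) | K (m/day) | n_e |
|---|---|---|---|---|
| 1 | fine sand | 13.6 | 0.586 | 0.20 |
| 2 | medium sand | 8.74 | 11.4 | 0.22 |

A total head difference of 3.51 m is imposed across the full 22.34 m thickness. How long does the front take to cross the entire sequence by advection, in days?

31.7

With flow normal to the layers, continuity requires the same specific discharge q through every layer.
Σ(b_i/K_i) = 13.6/0.586 + 8.74/11.4 = 23.97 d.
q = Δh / Σ(b_i/K_i) = 3.51 / 23.97 = 0.1464 m/day.
In each layer the seepage velocity is v_i = q/n_i, so the layer transit time is t_i = b_i·n_i / q:
  layer 1 (fine sand): t_1 = 13.6 × 0.20 / 0.1464 = 18.58 d
  layer 2 (medium sand): t_2 = 8.74 × 0.22 / 0.1464 = 13.13 d
Total t = Σ t_i = 31.71 days.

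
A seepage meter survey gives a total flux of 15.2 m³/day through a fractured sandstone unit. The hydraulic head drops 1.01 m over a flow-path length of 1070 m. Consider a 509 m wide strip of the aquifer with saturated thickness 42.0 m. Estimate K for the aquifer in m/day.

0.753

Cross-sectional area A = 509 × 42.0 = 21378 m².
Hydraulic gradient i = Δh / L = 1.01 / 1070 = 0.0009439.
From Q = K·A·i, K = Q / (A·i) = 15.2 / (21378 × 0.0009439) = 0.7532 m/day.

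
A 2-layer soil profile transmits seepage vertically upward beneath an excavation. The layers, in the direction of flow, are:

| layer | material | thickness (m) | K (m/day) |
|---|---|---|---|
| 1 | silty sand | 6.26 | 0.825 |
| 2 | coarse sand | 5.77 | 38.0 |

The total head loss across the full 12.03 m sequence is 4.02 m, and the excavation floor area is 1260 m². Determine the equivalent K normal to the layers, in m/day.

1.55

Flow is perpendicular to layering, so the layers act in series and the equivalent K is the thickness-weighted harmonic mean.
Total thickness L = 6.26 + 5.77 = 12.03 m.
Σ(b_i/K_i) = 6.26/0.825 + 5.77/38.0 = 7.740 d.
K_eq = L / Σ(b_i/K_i) = 12.03 / 7.740 = 1.554 m/day.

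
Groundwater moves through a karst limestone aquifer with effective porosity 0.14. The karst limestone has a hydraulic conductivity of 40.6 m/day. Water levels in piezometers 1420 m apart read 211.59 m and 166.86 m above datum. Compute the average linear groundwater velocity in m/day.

9.13

Hydraulic gradient i = (211.59 − 166.86) / 1420 = 44.73 / 1420 = 0.03150.
Darcy flux q = K · i = 40.60 × 0.03150 = 1.279 m/day.
Seepage velocity v = q / n_e = 1.279 / 0.14 = 9.135 m/day.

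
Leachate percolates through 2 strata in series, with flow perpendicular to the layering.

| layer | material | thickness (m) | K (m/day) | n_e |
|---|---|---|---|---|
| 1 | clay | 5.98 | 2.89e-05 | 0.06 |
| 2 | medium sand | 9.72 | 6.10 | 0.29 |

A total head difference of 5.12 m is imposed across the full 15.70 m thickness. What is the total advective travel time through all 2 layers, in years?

352

With flow normal to the layers, continuity requires the same specific discharge q through every layer.
Σ(b_i/K_i) = 5.98/2.89e-05 + 9.72/6.10 = 2.069e+05 d.
q = Δh / Σ(b_i/K_i) = 5.12 / 2.069e+05 = 2.474e-05 m/day.
In each layer the seepage velocity is v_i = q/n_i, so the layer transit time is t_i = b_i·n_i / q:
  layer 1 (clay): t_1 = 5.98 × 0.06 / 2.474e-05 = 14501 d
  layer 2 (medium sand): t_2 = 9.72 × 0.29 / 2.474e-05 = 1.139e+05 d
Total t = Σ t_i = 1.284e+05 days = 351.6 years.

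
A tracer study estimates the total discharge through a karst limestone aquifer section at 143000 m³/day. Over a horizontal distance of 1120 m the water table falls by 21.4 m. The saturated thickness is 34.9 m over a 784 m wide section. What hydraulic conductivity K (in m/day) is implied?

Cross-sectional area A = 784 × 34.9 = 27362 m².
Hydraulic gradient i = Δh / L = 21.4 / 1120 = 0.01911.
From Q = K·A·i, K = Q / (A·i) = 143000 / (27362 × 0.01911) = 273.5 m/day.

274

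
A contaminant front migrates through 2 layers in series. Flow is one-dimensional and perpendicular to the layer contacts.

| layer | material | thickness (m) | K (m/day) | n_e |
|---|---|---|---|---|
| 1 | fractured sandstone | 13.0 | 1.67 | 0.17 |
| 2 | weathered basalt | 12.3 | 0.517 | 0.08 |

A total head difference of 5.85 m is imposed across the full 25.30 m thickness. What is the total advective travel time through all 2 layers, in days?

17.2

With flow normal to the layers, continuity requires the same specific discharge q through every layer.
Σ(b_i/K_i) = 13.0/1.67 + 12.3/0.517 = 31.58 d.
q = Δh / Σ(b_i/K_i) = 5.85 / 31.58 = 0.1853 m/day.
In each layer the seepage velocity is v_i = q/n_i, so the layer transit time is t_i = b_i·n_i / q:
  layer 1 (fractured sandstone): t_1 = 13.0 × 0.17 / 0.1853 = 11.93 d
  layer 2 (weathered basalt): t_2 = 12.3 × 0.08 / 0.1853 = 5.311 d
Total t = Σ t_i = 17.24 days.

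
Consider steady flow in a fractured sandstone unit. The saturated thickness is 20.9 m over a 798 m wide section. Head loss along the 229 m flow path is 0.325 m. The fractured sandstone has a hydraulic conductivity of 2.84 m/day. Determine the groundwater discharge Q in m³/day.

67.2

Cross-sectional area A = 798 × 20.9 = 16678 m².
Hydraulic gradient i = Δh / L = 0.325 / 229 = 0.001419.
Darcy's law: Q = K · A · i = 2.840 × 16678 × 0.001419 = 67.22 m³/day.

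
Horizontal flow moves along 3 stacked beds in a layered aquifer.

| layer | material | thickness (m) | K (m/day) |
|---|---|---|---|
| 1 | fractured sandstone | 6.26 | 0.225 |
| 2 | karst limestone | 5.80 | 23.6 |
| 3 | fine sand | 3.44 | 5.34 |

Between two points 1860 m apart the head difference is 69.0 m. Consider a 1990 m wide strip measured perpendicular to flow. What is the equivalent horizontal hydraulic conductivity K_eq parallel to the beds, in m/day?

Flow is parallel to layering, so each bed carries its own Darcy discharge and the transmissivities add.
Σ(K_i·b_i) = 0.225×6.26 + 23.6×5.80 + 5.34×3.44 = 156.7 m²/day.
Total thickness b = 15.50 m, so K_eq = Σ(K_i·b_i)/b = 10.11 m/day.

10.1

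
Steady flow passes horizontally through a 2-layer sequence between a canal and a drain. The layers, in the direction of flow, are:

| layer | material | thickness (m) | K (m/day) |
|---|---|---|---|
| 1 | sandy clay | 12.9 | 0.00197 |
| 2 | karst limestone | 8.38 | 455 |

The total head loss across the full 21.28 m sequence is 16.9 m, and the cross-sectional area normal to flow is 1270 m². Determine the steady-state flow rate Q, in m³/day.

3.28

Flow is perpendicular to layering, so the layers act in series and the equivalent K is the thickness-weighted harmonic mean.
Total thickness L = 12.9 + 8.38 = 21.28 m.
Σ(b_i/K_i) = 12.9/0.00197 + 8.38/455 = 6548 d.
K_eq = L / Σ(b_i/K_i) = 21.28 / 6548 = 0.003250 m/day.
Q = K_eq · A · (Δh/L) = 0.003250 × 1270 × (16.9/21.28) = 3.278 m³/day.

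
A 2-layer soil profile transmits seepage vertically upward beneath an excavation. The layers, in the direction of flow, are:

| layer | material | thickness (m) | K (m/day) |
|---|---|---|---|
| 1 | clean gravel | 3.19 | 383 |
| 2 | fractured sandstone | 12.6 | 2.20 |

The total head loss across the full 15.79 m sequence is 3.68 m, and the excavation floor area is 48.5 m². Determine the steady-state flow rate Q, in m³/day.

31.1

Flow is perpendicular to layering, so the layers act in series and the equivalent K is the thickness-weighted harmonic mean.
Total thickness L = 3.19 + 12.6 = 15.79 m.
Σ(b_i/K_i) = 3.19/383 + 12.6/2.20 = 5.736 d.
K_eq = L / Σ(b_i/K_i) = 15.79 / 5.736 = 2.753 m/day.
Q = K_eq · A · (Δh/L) = 2.753 × 48.5 × (3.68/15.79) = 31.12 m³/day.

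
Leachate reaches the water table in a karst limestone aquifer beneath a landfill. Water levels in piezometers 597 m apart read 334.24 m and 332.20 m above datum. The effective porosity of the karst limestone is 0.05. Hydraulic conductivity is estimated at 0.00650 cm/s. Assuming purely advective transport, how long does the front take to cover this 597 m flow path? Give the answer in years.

4.26

Convert K: 0.00650 cm/s × 864 = 5.616 m/day.
Hydraulic gradient i = (334.24 − 332.20) / 597 = 2.04 / 597 = 0.003417.
Darcy flux q = K · i = 5.616 × 0.003417 = 0.01919 m/day.
Seepage velocity v = q / n_e = 0.01919 / 0.05 = 0.3838 m/day.
Travel time t = L / v = 597 / 0.3838 = 1555 days = 4.259 years.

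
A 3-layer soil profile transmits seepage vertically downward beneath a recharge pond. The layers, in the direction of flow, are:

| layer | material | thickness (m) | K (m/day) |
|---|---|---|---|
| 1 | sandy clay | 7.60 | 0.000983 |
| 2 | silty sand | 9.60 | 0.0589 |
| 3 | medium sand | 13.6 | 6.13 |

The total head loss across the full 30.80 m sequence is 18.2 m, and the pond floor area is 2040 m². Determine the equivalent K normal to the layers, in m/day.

0.00390

Flow is perpendicular to layering, so the layers act in series and the equivalent K is the thickness-weighted harmonic mean.
Total thickness L = 7.60 + 9.60 + 13.6 = 30.80 m.
Σ(b_i/K_i) = 7.60/0.000983 + 9.60/0.0589 + 13.6/6.13 = 7897 d.
K_eq = L / Σ(b_i/K_i) = 30.80 / 7897 = 0.003900 m/day.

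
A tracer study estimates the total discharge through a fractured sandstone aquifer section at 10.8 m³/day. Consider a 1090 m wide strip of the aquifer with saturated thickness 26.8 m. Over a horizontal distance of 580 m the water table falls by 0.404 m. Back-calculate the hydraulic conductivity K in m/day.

Cross-sectional area A = 1090 × 26.8 = 29212 m².
Hydraulic gradient i = Δh / L = 0.404 / 580 = 0.0006966.
From Q = K·A·i, K = Q / (A·i) = 10.8 / (29212 × 0.0006966) = 0.5308 m/day.

0.531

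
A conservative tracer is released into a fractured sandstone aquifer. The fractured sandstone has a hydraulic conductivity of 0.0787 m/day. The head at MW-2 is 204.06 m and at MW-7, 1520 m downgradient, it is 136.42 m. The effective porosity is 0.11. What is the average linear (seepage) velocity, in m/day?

0.0318

Hydraulic gradient i = (204.06 − 136.42) / 1520 = 67.64 / 1520 = 0.04450.
Darcy flux q = K · i = 0.07870 × 0.04450 = 0.003502 m/day.
Seepage velocity v = q / n_e = 0.003502 / 0.11 = 0.03184 m/day.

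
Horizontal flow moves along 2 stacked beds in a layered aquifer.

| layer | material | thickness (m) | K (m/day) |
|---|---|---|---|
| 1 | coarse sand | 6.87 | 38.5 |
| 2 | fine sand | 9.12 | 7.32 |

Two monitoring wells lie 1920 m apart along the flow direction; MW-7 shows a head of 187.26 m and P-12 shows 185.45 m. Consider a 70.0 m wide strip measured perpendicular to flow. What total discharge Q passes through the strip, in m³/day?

21.9

Flow is parallel to layering, so each bed carries its own Darcy discharge and the transmissivities add.
Σ(K_i·b_i) = 38.5×6.87 + 7.32×9.12 = 331.3 m²/day.
Hydraulic gradient i = (187.26 − 185.45) / 1920 = 1.81 / 1920 = 0.0009427.
Q = Σ(K_i·b_i) · W · i = 331.3 × 70.0 × 0.0009427 = 21.86 m³/day.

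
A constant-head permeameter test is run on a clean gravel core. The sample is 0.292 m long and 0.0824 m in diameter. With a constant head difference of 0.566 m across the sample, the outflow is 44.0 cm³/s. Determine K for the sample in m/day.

Cross-sectional area A = π·(d/2)² = π × (0.0824/2)² = 0.005333 m².
Convert discharge: 44.0 cm³/s = 4.400e-05 m³/s.
Darcy's law rearranged: K = Q·L / (A·Δh) = 4.400e-05 × 0.292 / (0.005333 × 0.566) = 0.004257 m/s = 367.8 m/day.

368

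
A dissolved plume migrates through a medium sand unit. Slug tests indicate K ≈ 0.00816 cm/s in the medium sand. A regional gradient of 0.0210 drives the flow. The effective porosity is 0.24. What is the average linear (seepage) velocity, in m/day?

0.617

Convert K: 0.00816 cm/s × 864 = 7.050 m/day.
Hydraulic gradient i = 0.0210.
Darcy flux q = K · i = 7.050 × 0.02100 = 0.1481 m/day.
Seepage velocity v = q / n_e = 0.1481 / 0.24 = 0.6169 m/day.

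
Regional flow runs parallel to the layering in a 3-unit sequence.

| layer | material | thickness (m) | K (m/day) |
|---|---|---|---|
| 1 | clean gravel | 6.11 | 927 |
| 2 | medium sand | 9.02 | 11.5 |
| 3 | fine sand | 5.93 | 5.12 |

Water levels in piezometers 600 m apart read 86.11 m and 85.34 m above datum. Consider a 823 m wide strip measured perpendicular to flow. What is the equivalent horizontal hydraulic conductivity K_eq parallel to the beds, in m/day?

Flow is parallel to layering, so each bed carries its own Darcy discharge and the transmissivities add.
Σ(K_i·b_i) = 927×6.11 + 11.5×9.02 + 5.12×5.93 = 5798 m²/day.
Total thickness b = 21.06 m, so K_eq = Σ(K_i·b_i)/b = 275.3 m/day.

275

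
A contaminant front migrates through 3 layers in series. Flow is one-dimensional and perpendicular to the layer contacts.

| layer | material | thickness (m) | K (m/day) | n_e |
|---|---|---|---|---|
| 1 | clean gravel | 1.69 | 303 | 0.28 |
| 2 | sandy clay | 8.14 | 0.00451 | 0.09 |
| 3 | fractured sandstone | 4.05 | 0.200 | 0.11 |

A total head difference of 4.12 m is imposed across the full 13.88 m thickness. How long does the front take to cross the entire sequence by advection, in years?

With flow normal to the layers, continuity requires the same specific discharge q through every layer.
Σ(b_i/K_i) = 1.69/303 + 8.14/0.00451 + 4.05/0.200 = 1825 d.
q = Δh / Σ(b_i/K_i) = 4.12 / 1825 = 0.002257 m/day.
In each layer the seepage velocity is v_i = q/n_i, so the layer transit time is t_i = b_i·n_i / q:
  layer 1 (clean gravel): t_1 = 1.69 × 0.28 / 0.002257 = 209.6 d
  layer 2 (sandy clay): t_2 = 8.14 × 0.09 / 0.002257 = 324.5 d
  layer 3 (fractured sandstone): t_3 = 4.05 × 0.11 / 0.002257 = 197.4 d
Total t = Σ t_i = 731.5 days = 2.003 years.

2.00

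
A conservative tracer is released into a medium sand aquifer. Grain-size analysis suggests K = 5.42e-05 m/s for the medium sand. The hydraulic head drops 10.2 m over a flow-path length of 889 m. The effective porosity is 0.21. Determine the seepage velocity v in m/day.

Convert K: 5.42e-05 m/s × 86400 = 4.683 m/day.
Hydraulic gradient i = Δh / L = 10.2 / 889 = 0.01147.
Darcy flux q = K · i = 4.683 × 0.01147 = 0.05373 m/day.
Seepage velocity v = q / n_e = 0.05373 / 0.21 = 0.2559 m/day.

0.256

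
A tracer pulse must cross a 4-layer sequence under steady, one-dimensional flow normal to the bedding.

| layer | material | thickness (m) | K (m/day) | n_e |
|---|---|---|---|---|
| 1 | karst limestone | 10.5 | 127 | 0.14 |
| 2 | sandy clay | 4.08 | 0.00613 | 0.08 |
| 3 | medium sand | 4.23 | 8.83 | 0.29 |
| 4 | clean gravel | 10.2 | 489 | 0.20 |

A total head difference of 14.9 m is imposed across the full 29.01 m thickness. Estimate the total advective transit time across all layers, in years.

0.620

With flow normal to the layers, continuity requires the same specific discharge q through every layer.
Σ(b_i/K_i) = 10.5/127 + 4.08/0.00613 + 4.23/8.83 + 10.2/489 = 666.2 d.
q = Δh / Σ(b_i/K_i) = 14.9 / 666.2 = 0.02237 m/day.
In each layer the seepage velocity is v_i = q/n_i, so the layer transit time is t_i = b_i·n_i / q:
  layer 1 (karst limestone): t_1 = 10.5 × 0.14 / 0.02237 = 65.72 d
  layer 2 (sandy clay): t_2 = 4.08 × 0.08 / 0.02237 = 14.59 d
  layer 3 (medium sand): t_3 = 4.23 × 0.29 / 0.02237 = 54.84 d
  layer 4 (clean gravel): t_4 = 10.2 × 0.20 / 0.02237 = 91.21 d
Total t = Σ t_i = 226.4 days = 0.6198 years.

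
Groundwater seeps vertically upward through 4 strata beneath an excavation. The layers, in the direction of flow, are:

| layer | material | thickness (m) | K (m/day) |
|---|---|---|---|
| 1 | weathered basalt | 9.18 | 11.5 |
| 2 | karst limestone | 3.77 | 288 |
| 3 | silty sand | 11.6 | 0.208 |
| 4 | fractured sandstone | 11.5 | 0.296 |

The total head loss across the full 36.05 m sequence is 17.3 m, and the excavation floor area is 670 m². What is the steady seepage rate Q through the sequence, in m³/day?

Flow is perpendicular to layering, so the layers act in series and the equivalent K is the thickness-weighted harmonic mean.
Total thickness L = 9.18 + 3.77 + 11.6 + 11.5 = 36.05 m.
Σ(b_i/K_i) = 9.18/11.5 + 3.77/288 + 11.6/0.208 + 11.5/0.296 = 95.43 d.
K_eq = L / Σ(b_i/K_i) = 36.05 / 95.43 = 0.3778 m/day.
Q = K_eq · A · (Δh/L) = 0.3778 × 670 × (17.3/36.05) = 121.5 m³/day.

121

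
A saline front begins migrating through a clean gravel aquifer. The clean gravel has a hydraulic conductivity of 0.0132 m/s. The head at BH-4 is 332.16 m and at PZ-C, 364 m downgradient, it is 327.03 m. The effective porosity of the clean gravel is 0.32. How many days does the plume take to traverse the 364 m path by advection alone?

7.25

Convert K: 0.0132 m/s × 86400 = 1140 m/day.
Hydraulic gradient i = (332.16 − 327.03) / 364 = 5.13 / 364 = 0.01409.
Darcy flux q = K · i = 1140 × 0.01409 = 16.07 m/day.
Seepage velocity v = q / n_e = 16.07 / 0.32 = 50.23 m/day.
Travel time t = L / v = 364 / 50.23 = 7.247 days.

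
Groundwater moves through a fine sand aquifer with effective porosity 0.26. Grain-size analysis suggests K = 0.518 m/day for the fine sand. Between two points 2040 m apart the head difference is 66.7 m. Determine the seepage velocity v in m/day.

Hydraulic gradient i = Δh / L = 66.7 / 2040 = 0.03270.
Darcy flux q = K · i = 0.5180 × 0.03270 = 0.01694 m/day.
Seepage velocity v = q / n_e = 0.01694 / 0.26 = 0.06514 m/day.

0.0651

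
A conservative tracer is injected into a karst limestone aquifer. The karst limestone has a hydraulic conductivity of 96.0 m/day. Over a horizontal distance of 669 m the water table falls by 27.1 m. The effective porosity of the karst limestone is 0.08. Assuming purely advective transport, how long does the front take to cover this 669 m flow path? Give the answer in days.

Hydraulic gradient i = Δh / L = 27.1 / 669 = 0.04051.
Darcy flux q = K · i = 96.00 × 0.04051 = 3.889 m/day.
Seepage velocity v = q / n_e = 3.889 / 0.08 = 48.61 m/day.
Travel time t = L / v = 669 / 48.61 = 13.76 days.

13.8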